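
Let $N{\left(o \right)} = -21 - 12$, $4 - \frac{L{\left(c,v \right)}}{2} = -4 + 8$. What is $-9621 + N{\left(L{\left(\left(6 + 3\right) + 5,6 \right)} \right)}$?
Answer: $-9654$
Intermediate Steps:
$L{\left(c,v \right)} = 0$ ($L{\left(c,v \right)} = 8 - 2 \left(-4 + 8\right) = 8 - 8 = 0$)
$N{\left(o \right)} = -33$
$-9621 + N{\left(L{\left(\left(6 + 3\right) + 5,6 \right)} \right)} = -9621 - 33 = -9654$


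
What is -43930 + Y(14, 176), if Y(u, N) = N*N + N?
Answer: -12778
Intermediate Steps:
Y(u, N) = N + N**2 (Y(u, N) = N**2 + N = N + N**2)
-43930 + Y(14, 176) = -43930 + 176*(1 + 176) = -43930 + 176*177 = -43930 + 31152 = -12778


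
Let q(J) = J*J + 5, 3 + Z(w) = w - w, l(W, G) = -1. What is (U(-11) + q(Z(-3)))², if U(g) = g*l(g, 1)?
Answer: 625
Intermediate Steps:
Z(w) = -3 (Z(w) = -3 + (w - w) = -3 + 0 = -3)
q(J) = 5 + J² (q(J) = J² + 5 = 5 + J²)
U(g) = -g (U(g) = g*(-1) = -g)
(U(-11) + q(Z(-3)))² = (-1*(-11) + (5 + (-3)²))² = (11 + (5 + 9))² = (11 + 14)² = 25² = 625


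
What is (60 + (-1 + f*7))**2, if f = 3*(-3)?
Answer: 16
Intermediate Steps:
f = -9
(60 + (-1 + f*7))**2 = (60 + (-1 - 9*7))**2 = (60 + (-1 - 63))**2 = (60 - 64)**2 = (-4)**2 = 16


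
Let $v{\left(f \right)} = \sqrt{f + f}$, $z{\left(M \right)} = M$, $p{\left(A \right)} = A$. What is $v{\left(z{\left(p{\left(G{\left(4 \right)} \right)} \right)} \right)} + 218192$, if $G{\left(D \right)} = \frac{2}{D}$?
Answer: $218193$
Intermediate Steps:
$v{\left(f \right)} = \sqrt{2} \sqrt{f}$ ($v{\left(f \right)} = \sqrt{2 f} = \sqrt{2} \sqrt{f}$)
$v{\left(z{\left(p{\left(G{\left(4 \right)} \right)} \right)} \right)} + 218192 = \sqrt{2} \sqrt{\frac{2}{4}} + 218192 = \sqrt{2} \sqrt{2 \cdot \frac{1}{4}} + 218192 = \frac{\sqrt{2}}{\sqrt{2}} + 218192 = \sqrt{2} \frac{\sqrt{2}}{2} + 218192 = 1 + 218192 = 218193$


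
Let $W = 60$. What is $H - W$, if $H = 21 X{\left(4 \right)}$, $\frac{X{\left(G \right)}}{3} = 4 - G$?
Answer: $-60$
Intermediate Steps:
$X{\left(G \right)} = 12 - 3 G$ ($X{\left(G \right)} = 3 \left(4 - G\right) = 12 - 3 G$)
$H = 0$ ($H = 21 \left(12 - 12\right) = 21 \cdot 0 = 0$)
$H - W = 0 - 60 = -60$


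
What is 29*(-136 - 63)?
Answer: -5771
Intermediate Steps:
29*(-136 - 63) = 29*(-199) = -5771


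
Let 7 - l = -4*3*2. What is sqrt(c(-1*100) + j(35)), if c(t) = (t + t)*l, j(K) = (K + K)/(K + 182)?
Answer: I*sqrt(5957890)/31 ≈ 78.738*I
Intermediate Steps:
l = 31 (l = 7 - (-4*3)*2 = 7 - (-12)*2 = 7 - 1*(-24) = 7 + 24 = 31)
j(K) = 2*K/(182 + K) (j(K) = (2*K)/(182 + K) = 2*K/(182 + K))
c(t) = 62*t (c(t) = (t + t)*31 = (2*t)*31 = 62*t)
sqrt(c(-1*100) + j(35)) = sqrt(62*(-1*100) + 2*35/(182 + 35)) = sqrt(62*(-100) + 2*35/217) = sqrt(-6200 + 2*35*(1/217)) = sqrt(-6200 + 10/31) = sqrt(-192190/31) = I*sqrt(5957890)/31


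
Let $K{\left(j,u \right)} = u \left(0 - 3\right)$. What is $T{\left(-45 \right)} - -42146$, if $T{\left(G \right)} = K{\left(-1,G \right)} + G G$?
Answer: $44306$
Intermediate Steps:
$K{\left(j,u \right)} = - 3 u$ ($K{\left(j,u \right)} = u \left(-3\right) = - 3 u$)
$T{\left(G \right)} = G^{2} - 3 G$ ($T{\left(G \right)} = - 3 G + G G = - 3 G + G^{2} = G^{2} - 3 G$)
$T{\left(-45 \right)} - -42146 = - 45 \left(-3 - 45\right) - -42146 = \left(-45\right) \left(-48\right) + 42146 = 2160 + 42146 = 44306$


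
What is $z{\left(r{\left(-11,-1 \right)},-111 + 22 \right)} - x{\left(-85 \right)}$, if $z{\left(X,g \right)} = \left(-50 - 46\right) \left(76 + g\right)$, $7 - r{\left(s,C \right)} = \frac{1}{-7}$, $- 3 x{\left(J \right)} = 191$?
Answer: $\frac{3935}{3} \approx 1311.7$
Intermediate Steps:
$x{\left(J \right)} = - \frac{191}{3}$ ($x{\left(J \right)} = \left(- \frac{1}{3}\right) 191 = - \frac{191}{3}$)
$r{\left(s,C \right)} = \frac{50}{7}$ ($r{\left(s,C \right)} = 7 - \frac{1}{-7} = 7 - - \frac{1}{7} = 7 + \frac{1}{7} = \frac{50}{7}$)
$z{\left(X,g \right)} = -7296 - 96 g$ ($z{\left(X,g \right)} = - 96 \left(76 + g\right) = -7296 - 96 g$)
$z{\left(r{\left(-11,-1 \right)},-111 + 22 \right)} - x{\left(-85 \right)} = \left(-7296 - 96 \left(-111 + 22\right)\right) - - \frac{191}{3} = \left(-7296 - -8544\right) + \frac{191}{3} = \left(-7296 + 8544\right) + \frac{191}{3} = 1248 + \frac{191}{3} = \frac{3935}{3}$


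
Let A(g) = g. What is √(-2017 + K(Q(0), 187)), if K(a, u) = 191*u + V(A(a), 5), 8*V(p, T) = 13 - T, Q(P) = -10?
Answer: √33701 ≈ 183.58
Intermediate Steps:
V(p, T) = 13/8 - T/8 (V(p, T) = (13 - T)/8 = 13/8 - T/8)
K(a, u) = 1 + 191*u (K(a, u) = 191*u + (13/8 - ⅛*5) = 191*u + (13/8 - 5/8) = 191*u + 1 = 1 + 191*u)
√(-2017 + K(Q(0), 187)) = √(-2017 + (1 + 191*187)) = √(-2017 + (1 + 35717)) = √(-2017 + 35718) = √33701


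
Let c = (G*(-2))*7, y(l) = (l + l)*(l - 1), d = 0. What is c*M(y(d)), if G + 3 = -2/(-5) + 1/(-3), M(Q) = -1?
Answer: -616/15 ≈ -41.067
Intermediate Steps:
y(l) = 2*l*(-1 + l) (y(l) = (2*l)*(-1 + l) = 2*l*(-1 + l))
G = -44/15 (G = -3 + (-2/(-5) + 1/(-3)) = -3 + (-2*(-⅕) + 1*(-⅓)) = -3 + (⅖ - ⅓) = -3 + 1/15 = -44/15 ≈ -2.9333)
c = 616/15 (c = -44/15*(-2)*7 = (88/15)*7 = 616/15 ≈ 41.067)
c*M(y(d)) = (616/15)*(-1) = -616/15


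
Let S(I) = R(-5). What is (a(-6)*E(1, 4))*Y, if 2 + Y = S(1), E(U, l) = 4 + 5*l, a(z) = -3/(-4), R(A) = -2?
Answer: -72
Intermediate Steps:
S(I) = -2
a(z) = 3/4 (a(z) = -3*(-1/4) = 3/4)
Y = -4 (Y = -2 - 2 = -4)
(a(-6)*E(1, 4))*Y = (3*(4 + 5*4)/4)*(-4) = (3*(4 + 20)/4)*(-4) = ((3/4)*24)*(-4) = 18*(-4) = -72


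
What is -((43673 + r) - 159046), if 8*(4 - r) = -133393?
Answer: 789559/8 ≈ 98695.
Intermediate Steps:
r = 133425/8 (r = 4 - ⅛*(-133393) = 4 + 133393/8 = 133425/8 ≈ 16678.)
-((43673 + r) - 159046) = -((43673 + 133425/8) - 159046) = -(482809/8 - 159046) = -1*(-789559/8) = 789559/8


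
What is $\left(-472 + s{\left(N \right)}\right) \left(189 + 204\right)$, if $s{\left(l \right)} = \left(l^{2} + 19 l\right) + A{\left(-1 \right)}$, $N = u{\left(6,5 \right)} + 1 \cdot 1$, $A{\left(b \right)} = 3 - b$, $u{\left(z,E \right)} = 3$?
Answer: $-147768$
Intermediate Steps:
$N = 4$ ($N = 3 + 1 \cdot 1 = 3 + 1 = 4$)
$s{\left(l \right)} = 4 + l^{2} + 19 l$ ($s{\left(l \right)} = \left(l^{2} + 19 l\right) + \left(3 - -1\right) = \left(l^{2} + 19 l\right) + \left(3 + 1\right) = \left(l^{2} + 19 l\right) + 4 = 4 + l^{2} + 19 l$)
$\left(-472 + s{\left(N \right)}\right) \left(189 + 204\right) = \left(-472 + \left(4 + 4^{2} + 19 \cdot 4\right)\right) \left(189 + 204\right) = \left(-472 + \left(4 + 16 + 76\right)\right) 393 = \left(-472 + 96\right) 393 = \left(-376\right) 393 = -147768$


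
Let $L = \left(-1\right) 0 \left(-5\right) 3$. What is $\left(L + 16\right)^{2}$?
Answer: $256$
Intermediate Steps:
$L = 0$ ($L = 0 \left(-5\right) 3 = 0 \cdot 3 = 0$)
$\left(L + 16\right)^{2} = \left(0 + 16\right)^{2} = 16^{2} = 256$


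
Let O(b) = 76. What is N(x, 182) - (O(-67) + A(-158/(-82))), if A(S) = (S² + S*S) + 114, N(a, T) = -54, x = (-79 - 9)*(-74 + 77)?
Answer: -422646/1681 ≈ -251.43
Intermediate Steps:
x = -264 (x = -88*3 = -264)
A(S) = 114 + 2*S² (A(S) = (S² + S²) + 114 = 2*S² + 114 = 114 + 2*S²)
N(x, 182) - (O(-67) + A(-158/(-82))) = -54 - (76 + (114 + 2*(-158/(-82))²)) = -54 - (76 + (114 + 2*(-158*(-1/82))²)) = -54 - (76 + (114 + 2*(79/41)²)) = -54 - (76 + (114 + 2*(6241/1681))) = -54 - (76 + (114 + 12482/1681)) = -54 - (76 + 204116/1681) = -54 - 1*331872/1681 = -54 - 331872/1681 = -422646/1681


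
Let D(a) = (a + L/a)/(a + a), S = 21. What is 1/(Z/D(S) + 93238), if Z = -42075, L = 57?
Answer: 83/1553729 ≈ 5.3420e-5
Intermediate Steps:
D(a) = (a + 57/a)/(2*a) (D(a) = (a + 57/a)/(a + a) = (a + 57/a)/((2*a)) = (a + 57/a)*(1/(2*a)) = (a + 57/a)/(2*a))
1/(Z/D(S) + 93238) = 1/(-42075*882/(57 + 21**2) + 93238) = 1/(-42075*882/(57 + 441) + 93238) = 1/(-42075/((1/2)*(1/441)*498) + 93238) = 1/(-42075/83/147 + 93238) = 1/(-42075*147/83 + 93238) = 1/(-6185025/83 + 93238) = 1/(1553729/83) = 83/1553729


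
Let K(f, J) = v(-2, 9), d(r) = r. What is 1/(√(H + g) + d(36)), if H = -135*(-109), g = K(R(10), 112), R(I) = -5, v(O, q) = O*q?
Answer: -4/1489 + √1633/4467 ≈ 0.0063601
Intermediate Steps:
K(f, J) = -18 (K(f, J) = -2*9 = -18)
g = -18
H = 14715
1/(√(H + g) + d(36)) = 1/(√(14715 - 18) + 36) = 1/(√14697 + 36) = 1/(3*√1633 + 36) = 1/(36 + 3*√1633)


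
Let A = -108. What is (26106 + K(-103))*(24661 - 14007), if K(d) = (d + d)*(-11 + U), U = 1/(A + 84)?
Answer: 1814200409/6 ≈ 3.0237e+8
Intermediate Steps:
U = -1/24 (U = 1/(-108 + 84) = 1/(-24) = -1/24 ≈ -0.041667)
K(d) = -265*d/12 (K(d) = (d + d)*(-11 - 1/24) = (2*d)*(-265/24) = -265*d/12)
(26106 + K(-103))*(24661 - 14007) = (26106 - 265/12*(-103))*(24661 - 14007) = (26106 + 27295/12)*10654 = (340567/12)*10654 = 1814200409/6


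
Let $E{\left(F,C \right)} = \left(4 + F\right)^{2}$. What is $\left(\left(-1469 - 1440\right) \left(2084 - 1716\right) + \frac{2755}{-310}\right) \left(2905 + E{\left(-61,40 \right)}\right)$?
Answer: $- \frac{204227551715}{31} \approx -6.588 \cdot 10^{9}$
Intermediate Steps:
$\left(\left(-1469 - 1440\right) \left(2084 - 1716\right) + \frac{2755}{-310}\right) \left(2905 + E{\left(-61,40 \right)}\right) = \left(\left(-1469 - 1440\right) \left(2084 - 1716\right) + \frac{2755}{-310}\right) \left(2905 + \left(4 - 61\right)^{2}\right) = \left(\left(-2909\right) 368 + 2755 \left(- \frac{1}{310}\right)\right) \left(2905 + \left(-57\right)^{2}\right) = \left(-1070512 - \frac{551}{62}\right) \left(2905 + 3249\right) = \left(- \frac{66372295}{62}\right) 6154 = - \frac{204227551715}{31}$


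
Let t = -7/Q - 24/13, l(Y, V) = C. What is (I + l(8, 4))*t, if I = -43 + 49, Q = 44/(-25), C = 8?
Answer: 8533/286 ≈ 29.836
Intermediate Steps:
Q = -44/25 (Q = 44*(-1/25) = -44/25 ≈ -1.7600)
l(Y, V) = 8
t = 1219/572 (t = -7/(-44/25) - 24/13 = -7*(-25/44) - 24*1/13 = 175/44 - 24/13 = 1219/572 ≈ 2.1311)
I = 6
(I + l(8, 4))*t = (6 + 8)*(1219/572) = 14*(1219/572) = 8533/286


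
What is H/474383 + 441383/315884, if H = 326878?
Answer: 312640121841/149849999572 ≈ 2.0864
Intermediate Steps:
H/474383 + 441383/315884 = 326878/474383 + 441383/315884 = 312640121841/149849999572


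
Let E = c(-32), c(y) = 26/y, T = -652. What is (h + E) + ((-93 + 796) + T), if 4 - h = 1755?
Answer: -27213/16 ≈ -1700.8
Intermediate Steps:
h = -1751 (h = 4 - 1*1755 = 4 - 1755 = -1751)
E = -13/16 (E = 26/(-32) = 26*(-1/32) = -13/16 ≈ -0.81250)
(h + E) + ((-93 + 796) + T) = (-1751 - 13/16) + ((-93 + 796) - 652) = -28029/16 + (703 - 652) = -28029/16 + 51 = -27213/16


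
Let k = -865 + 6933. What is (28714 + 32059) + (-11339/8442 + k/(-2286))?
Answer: 65152513637/1072134 ≈ 60769.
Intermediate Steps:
k = 6068
(28714 + 32059) + (-11339/8442 + k/(-2286)) = (28714 + 32059) + (-11339/8442 + 6068/(-2286)) = 60773 + (-11339*1/8442 + 6068*(-1/2286)) = 60773 + (-11339/8442 - 3034/1143) = 60773 - 4285945/1072134 = 65152513637/1072134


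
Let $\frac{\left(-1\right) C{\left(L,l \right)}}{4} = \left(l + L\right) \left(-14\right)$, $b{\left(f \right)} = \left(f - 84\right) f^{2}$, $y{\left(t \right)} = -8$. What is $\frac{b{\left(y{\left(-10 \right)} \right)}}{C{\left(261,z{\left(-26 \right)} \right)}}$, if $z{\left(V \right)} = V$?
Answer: $- \frac{736}{1645} \approx -0.44742$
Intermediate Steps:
$b{\left(f \right)} = f^{2} \left(-84 + f\right)$ ($b{\left(f \right)} = \left(f - 84\right) f^{2} = \left(-84 + f\right) f^{2} = f^{2} \left(-84 + f\right)$)
$C{\left(L,l \right)} = 56 L + 56 l$ ($C{\left(L,l \right)} = - 4 \left(l + L\right) \left(-14\right) = - 4 \left(L + l\right) \left(-14\right) = - 4 \left(- 14 L - 14 l\right) = 56 L + 56 l$)
$\frac{b{\left(y{\left(-10 \right)} \right)}}{C{\left(261,z{\left(-26 \right)} \right)}} = \frac{\left(-8\right)^{2} \left(-84 - 8\right)}{56 \cdot 261 + 56 \left(-26\right)} = \frac{64 \left(-92\right)}{14616 - 1456} = - \frac{5888}{13160} = \left(-5888\right) \frac{1}{13160} = - \frac{736}{1645}$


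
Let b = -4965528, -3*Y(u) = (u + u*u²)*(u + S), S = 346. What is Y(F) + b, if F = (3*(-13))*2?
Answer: 37434752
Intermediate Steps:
F = -78 (F = -39*2 = -78)
Y(u) = -(346 + u)*(u + u³)/3 (Y(u) = -(u + u*u²)*(u + 346)/3 = -(u + u³)*(346 + u)/3 = -(346 + u)*(u + u³)/3)
Y(F) + b = -⅓*(-78)*(346 - 78 + (-78)³ + 346*(-78)²) - 4965528 = -⅓*(-78)*(346 - 78 - 474552 + 346*6084) - 4965528 = -⅓*(-78)*(346 - 78 - 474552 + 2105064) - 4965528 = -⅓*(-78)*1630780 - 4965528 = 42400280 - 4965528 = 37434752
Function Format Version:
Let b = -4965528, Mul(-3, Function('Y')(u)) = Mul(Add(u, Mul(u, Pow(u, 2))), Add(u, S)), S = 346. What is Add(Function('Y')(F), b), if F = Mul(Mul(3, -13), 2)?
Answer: 37434752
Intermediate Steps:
F = -78 (F = Mul(-39, 2) = -78)
Function('Y')(u) = Mul(Rational(-1, 3), Add(346, u), Add(u, Pow(u, 3))) (Function('Y')(u) = Mul(Rational(-1, 3), Mul(Add(u, Mul(u, Pow(u, 2))), Add(u, 346))) = Mul(Rational(-1, 3), Mul(Add(u, Pow(u, 3)), Add(346, u))) = Mul(Rational(-1, 3), Mul(Add(346, u), Add(u, Pow(u, 3)))) = Mul(Rational(-1, 3), Add(346, u), Add(u, Pow(u, 3))))
Add(Function('Y')(F), b) = Add(Mul(Rational(-1, 3), -78, Add(346, -78, Pow(-78, 3), Mul(346, Pow(-78, 2)))), -4965528) = Add(Mul(Rational(-1, 3), -78, Add(346, -78, -474552, Mul(346, 6084))), -4965528) = Add(Mul(Rational(-1, 3), -78, Add(346, -78, -474552, 2105064)), -4965528) = Add(Mul(Rational(-1, 3), -78, 1630780), -4965528) = Add(42400280, -4965528) = 37434752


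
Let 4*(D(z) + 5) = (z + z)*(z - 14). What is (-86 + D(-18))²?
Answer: 38809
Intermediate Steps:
D(z) = -5 + z*(-14 + z)/2 (D(z) = -5 + ((z + z)*(z - 14))/4 = -5 + ((2*z)*(-14 + z))/4 = -5 + (2*z*(-14 + z))/4 = -5 + z*(-14 + z)/2)
(-86 + D(-18))² = (-86 + (-5 + (½)*(-18)² - 7*(-18)))² = (-86 + (-5 + (½)*324 + 126))² = (-86 + (-5 + 162 + 126))² = (-86 + 283)² = 197² = 38809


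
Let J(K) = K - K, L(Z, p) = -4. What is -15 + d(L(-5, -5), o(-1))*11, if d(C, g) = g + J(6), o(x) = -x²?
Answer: -26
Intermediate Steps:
J(K) = 0
d(C, g) = g (d(C, g) = g + 0 = g)
-15 + d(L(-5, -5), o(-1))*11 = -15 - 1*(-1)²*11 = -15 - 1*1*11 = -15 - 1*11 = -15 - 11 = -26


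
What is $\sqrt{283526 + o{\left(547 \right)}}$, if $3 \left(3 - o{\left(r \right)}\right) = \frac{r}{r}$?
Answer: $\frac{41 \sqrt{1518}}{3} \approx 532.47$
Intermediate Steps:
$o{\left(r \right)} = \frac{8}{3}$ ($o{\left(r \right)} = 3 - \frac{r \frac{1}{r}}{3} = 3 - \frac{1}{3} = \frac{8}{3}$)
$\sqrt{283526 + o{\left(547 \right)}} = \sqrt{283526 + \frac{8}{3}} = \sqrt{\frac{850586}{3}} = \frac{41 \sqrt{1518}}{3}$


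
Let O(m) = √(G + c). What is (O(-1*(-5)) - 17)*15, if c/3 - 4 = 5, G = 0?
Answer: -255 + 45*√3 ≈ -177.06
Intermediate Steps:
c = 27 (c = 12 + 3*5 = 12 + 15 = 27)
O(m) = 3*√3 (O(m) = √(0 + 27) = √27 = 3*√3)
(O(-1*(-5)) - 17)*15 = (3*√3 - 17)*15 = (-17 + 3*√3)*15 = -255 + 45*√3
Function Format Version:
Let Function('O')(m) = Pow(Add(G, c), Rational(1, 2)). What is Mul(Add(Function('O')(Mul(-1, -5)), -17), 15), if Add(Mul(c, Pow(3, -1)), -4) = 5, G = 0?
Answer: Add(-255, Mul(45, Pow(3, Rational(1, 2)))) ≈ -177.06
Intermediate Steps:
c = 27 (c = Add(12, Mul(3, 5)) = Add(12, 15) = 27)
Function('O')(m) = Mul(3, Pow(3, Rational(1, 2))) (Function('O')(m) = Pow(Add(0, 27), Rational(1, 2)) = Pow(27, Rational(1, 2)) = Mul(3, Pow(3, Rational(1, 2))))
Mul(Add(Function('O')(Mul(-1, -5)), -17), 15) = Mul(Add(Mul(3, Pow(3, Rational(1, 2))), -17), 15) = Mul(Add(-17, Mul(3, Pow(3, Rational(1, 2)))), 15) = Add(-255, Mul(45, Pow(3, Rational(1, 2))))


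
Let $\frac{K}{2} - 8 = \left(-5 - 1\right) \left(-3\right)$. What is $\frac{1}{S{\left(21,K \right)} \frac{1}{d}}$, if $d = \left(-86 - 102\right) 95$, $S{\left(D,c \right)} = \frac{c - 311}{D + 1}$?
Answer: $\frac{392920}{259} \approx 1517.1$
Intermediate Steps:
$K = 52$ ($K = 16 + 2 \left(-5 - 1\right) \left(-3\right) = 16 + 2 \left(\left(-6\right) \left(-3\right)\right) = 16 + 2 \cdot 18 = 16 + 36 = 52$)
$S{\left(D,c \right)} = \frac{-311 + c}{1 + D}$
$d = -17860$ ($d = \left(-188\right) 95 = -17860$)
$\frac{1}{S{\left(21,K \right)} \frac{1}{d}} = \frac{1}{\frac{-311 + 52}{1 + 21} \frac{1}{-17860}} = \frac{1}{\frac{1}{22} \left(-259\right) \left(- \frac{1}{17860}\right)} = \frac{1}{\left(- \frac{259}{22}\right) \left(- \frac{1}{17860}\right)} = \frac{1}{\frac{259}{392920}} = \frac{392920}{259}$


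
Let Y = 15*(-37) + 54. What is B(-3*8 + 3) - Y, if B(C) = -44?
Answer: 457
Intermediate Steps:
Y = -501 (Y = -555 + 54 = -501)
B(-3*8 + 3) - Y = -44 - 1*(-501) = -44 + 501 = 457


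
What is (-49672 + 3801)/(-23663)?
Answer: 45871/23663 ≈ 1.9385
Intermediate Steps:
(-49672 + 3801)/(-23663) = -45871*(-1/23663) = 45871/23663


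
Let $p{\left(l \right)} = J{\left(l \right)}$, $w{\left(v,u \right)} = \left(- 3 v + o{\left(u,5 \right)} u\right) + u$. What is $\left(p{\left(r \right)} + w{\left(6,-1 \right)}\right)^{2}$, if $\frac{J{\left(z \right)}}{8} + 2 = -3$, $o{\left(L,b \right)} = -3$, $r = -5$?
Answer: $3136$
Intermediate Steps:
$J{\left(z \right)} = -40$ ($J{\left(z \right)} = -16 + 8 \left(-3\right) = -16 - 24 = -40$)
$w{\left(v,u \right)} = - 3 v - 2 u$ ($w{\left(v,u \right)} = \left(- 3 v - 3 u\right) + u = \left(- 3 u - 3 v\right) + u = - 3 v - 2 u$)
$p{\left(l \right)} = -40$
$\left(p{\left(r \right)} + w{\left(6,-1 \right)}\right)^{2} = \left(-40 - 16\right)^{2} = \left(-56\right)^{2} = 3136$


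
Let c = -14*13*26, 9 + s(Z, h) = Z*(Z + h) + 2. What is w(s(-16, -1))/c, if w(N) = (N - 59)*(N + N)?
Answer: -27295/1183 ≈ -23.073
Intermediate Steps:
s(Z, h) = -7 + Z*(Z + h) (s(Z, h) = -9 + (Z*(Z + h) + 2) = -9 + (2 + Z*(Z + h)) = -7 + Z*(Z + h))
w(N) = 2*N*(-59 + N) (w(N) = (-59 + N)*(2*N) = 2*N*(-59 + N))
c = -4732 (c = -182*26 = -4732)
w(s(-16, -1))/c = (2*(-7 + (-16)² - 16*(-1))*(-59 + (-7 + (-16)² - 16*(-1))))/(-4732) = (2*(-7 + 256 + 16)*(-59 + (-7 + 256 + 16)))*(-1/4732) = (2*265*(-59 + 265))*(-1/4732) = (2*265*206)*(-1/4732) = 109180*(-1/4732) = -27295/1183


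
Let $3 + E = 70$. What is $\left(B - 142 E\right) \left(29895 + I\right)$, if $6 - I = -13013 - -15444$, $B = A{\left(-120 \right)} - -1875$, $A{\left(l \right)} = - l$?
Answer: $-206546930$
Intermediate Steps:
$E = 67$ ($E = -3 + 70 = 67$)
$B = 1995$ ($B = \left(-1\right) \left(-120\right) - -1875 = 120 + 1875 = 1995$)
$I = -2425$ ($I = 6 - \left(-13013 - -15444\right) = 6 - \left(-13013 + 15444\right) = 6 - 2431 = -2425$)
$\left(B - 142 E\right) \left(29895 + I\right) = \left(1995 - 9514\right) \left(29895 - 2425\right) = \left(1995 - 9514\right) 27470 = \left(-7519\right) 27470 = -206546930$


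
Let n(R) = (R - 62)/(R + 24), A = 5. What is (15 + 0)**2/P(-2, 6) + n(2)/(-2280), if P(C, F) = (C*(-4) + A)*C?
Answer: -8549/988 ≈ -8.6528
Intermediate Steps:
P(C, F) = C*(5 - 4*C) (P(C, F) = (C*(-4) + 5)*C = (-4*C + 5)*C = (5 - 4*C)*C = C*(5 - 4*C))
n(R) = (-62 + R)/(24 + R)
(15 + 0)**2/P(-2, 6) + n(2)/(-2280) = (15 + 0)**2/((-2*(5 - 4*(-2)))) + ((-62 + 2)/(24 + 2))/(-2280) = 15**2/((-2*(5 + 8))) + (-60/26)*(-1/2280) = 225/((-2*13)) + ((1/26)*(-60))*(-1/2280) = 225/(-26) - 30/13*(-1/2280) = 225*(-1/26) + 1/988 = -225/26 + 1/988 = -8549/988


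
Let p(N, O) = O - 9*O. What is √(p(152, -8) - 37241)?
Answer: I*√37177 ≈ 192.81*I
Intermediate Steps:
p(N, O) = -8*O
√(p(152, -8) - 37241) = √(-8*(-8) - 37241) = √(64 - 37241) = √(-37177) = I*√37177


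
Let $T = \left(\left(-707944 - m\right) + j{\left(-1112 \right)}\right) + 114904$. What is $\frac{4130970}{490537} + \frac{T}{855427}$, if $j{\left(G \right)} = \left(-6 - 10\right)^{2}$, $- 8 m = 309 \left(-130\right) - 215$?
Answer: $\frac{25923875976711}{3356948754392} \approx 7.7225$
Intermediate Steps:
$m = \frac{40385}{8}$ ($m = - \frac{309 \left(-130\right) - 215}{8} = - \frac{-40170 - 215}{8} = \left(- \frac{1}{8}\right) \left(-40385\right) = \frac{40385}{8} \approx 5048.1$)
$j{\left(G \right)} = 256$ ($j{\left(G \right)} = \left(-16\right)^{2} = 256$)
$T = - \frac{4782657}{8}$ ($T = \left(\left(-707944 - \frac{40385}{8}\right) + 256\right) + 114904 = \left(- \frac{5703937}{8} + 256\right) + 114904 = - \frac{5701889}{8} + 114904 = - \frac{4782657}{8} \approx -5.9783 \cdot 10^{5}$)
$\frac{4130970}{490537} + \frac{T}{855427} = \frac{4130970}{490537} - \frac{4782657}{8 \cdot 855427} = 4130970 \cdot \frac{1}{490537} - \frac{4782657}{6843416} = \frac{4130970}{490537} - \frac{4782657}{6843416} = \frac{25923875976711}{3356948754392}$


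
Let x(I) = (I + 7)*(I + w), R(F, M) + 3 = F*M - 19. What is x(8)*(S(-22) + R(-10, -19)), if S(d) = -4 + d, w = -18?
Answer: -21300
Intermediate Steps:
R(F, M) = -22 + F*M (R(F, M) = -3 + (F*M - 19) = -3 + (-19 + F*M) = -22 + F*M)
x(I) = (-18 + I)*(7 + I) (x(I) = (I + 7)*(I - 18) = (7 + I)*(-18 + I) = (-18 + I)*(7 + I))
x(8)*(S(-22) + R(-10, -19)) = (-126 + 8² - 11*8)*((-4 - 22) + (-22 - 10*(-19))) = (-126 + 64 - 88)*(-26 + (-22 + 190)) = -150*(-26 + 168) = -150*142 = -21300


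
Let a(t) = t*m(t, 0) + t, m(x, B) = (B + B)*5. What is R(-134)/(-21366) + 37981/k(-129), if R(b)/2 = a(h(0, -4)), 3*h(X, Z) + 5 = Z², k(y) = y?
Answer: -405751496/1378107 ≈ -294.43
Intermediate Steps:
m(x, B) = 10*B (m(x, B) = (2*B)*5 = 10*B)
h(X, Z) = -5/3 + Z²/3
a(t) = t (a(t) = t*(10*0) + t = t*0 + t = 0 + t = t)
R(b) = 22/3 (R(b) = 2*(-5/3 + (⅓)*(-4)²) = 2*(-5/3 + (⅓)*16) = 2*(-5/3 + 16/3) = 2*(11/3) = 22/3)
R(-134)/(-21366) + 37981/k(-129) = (22/3)/(-21366) + 37981/(-129) = (22/3)*(-1/21366) + 37981*(-1/129) = -11/32049 - 37981/129 = -405751496/1378107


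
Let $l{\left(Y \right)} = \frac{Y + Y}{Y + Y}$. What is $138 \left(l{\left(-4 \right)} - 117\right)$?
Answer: $-16008$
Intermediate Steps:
$l{\left(Y \right)} = 1$ ($l{\left(Y \right)} = \frac{2 Y}{2 Y} = 2 Y \frac{1}{2 Y} = 1$)
$138 \left(l{\left(-4 \right)} - 117\right) = 138 \left(1 - 117\right) = 138 \left(-116\right) = -16008$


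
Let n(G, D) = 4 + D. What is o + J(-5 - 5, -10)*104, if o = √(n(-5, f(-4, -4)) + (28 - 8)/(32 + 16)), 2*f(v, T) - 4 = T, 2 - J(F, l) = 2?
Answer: √159/6 ≈ 2.1016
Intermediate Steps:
J(F, l) = 0 (J(F, l) = 2 - 1*2 = 2 - 2 = 0)
f(v, T) = 2 + T/2
o = √159/6 (o = √((4 + (2 + (½)*(-4))) + (28 - 8)/(32 + 16)) = √((4 + (2 - 2)) + 20/48) = √((4 + 0) + 20*(1/48)) = √(4 + 5/12) = √(53/12) = √159/6 ≈ 2.1016)
o + J(-5 - 5, -10)*104 = √159/6 + 0*104 = √159/6 + 0 = √159/6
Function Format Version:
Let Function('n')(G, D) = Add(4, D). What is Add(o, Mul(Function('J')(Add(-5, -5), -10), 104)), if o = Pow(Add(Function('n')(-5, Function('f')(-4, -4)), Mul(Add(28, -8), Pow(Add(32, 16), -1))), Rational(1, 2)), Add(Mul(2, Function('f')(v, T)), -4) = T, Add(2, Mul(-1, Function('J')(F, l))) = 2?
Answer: Mul(Rational(1, 6), Pow(159, Rational(1, 2))) ≈ 2.1016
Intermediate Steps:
Function('J')(F, l) = 0 (Function('J')(F, l) = Add(2, Mul(-1, 2)) = Add(2, -2) = 0)
Function('f')(v, T) = Add(2, Mul(Rational(1, 2), T))
o = Mul(Rational(1, 6), Pow(159, Rational(1, 2))) (o = Pow(Add(Add(4, Add(2, Mul(Rational(1, 2), -4))), Mul(Add(28, -8), Pow(Add(32, 16), -1))), Rational(1, 2)) = Pow(Add(Add(4, Add(2, -2)), Mul(20, Pow(48, -1))), Rational(1, 2)) = Pow(Add(Add(4, 0), Mul(20, Rational(1, 48))), Rational(1, 2)) = Pow(Add(4, Rational(5, 12)), Rational(1, 2)) = Pow(Rational(53, 12), Rational(1, 2)) = Mul(Rational(1, 6), Pow(159, Rational(1, 2))) ≈ 2.1016)
Add(o, Mul(Function('J')(Add(-5, -5), -10), 104)) = Add(Mul(Rational(1, 6), Pow(159, Rational(1, 2))), Mul(0, 104)) = Add(Mul(Rational(1, 6), Pow(159, Rational(1, 2))), 0) = Mul(Rational(1, 6), Pow(159, Rational(1, 2)))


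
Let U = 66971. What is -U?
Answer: -66971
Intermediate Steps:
-U = -1*66971 = -66971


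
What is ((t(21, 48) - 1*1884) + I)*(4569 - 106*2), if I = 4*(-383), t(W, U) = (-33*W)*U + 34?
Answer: -159666622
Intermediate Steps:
t(W, U) = 34 - 33*U*W (t(W, U) = -33*U*W + 34 = 34 - 33*U*W)
I = -1532
((t(21, 48) - 1*1884) + I)*(4569 - 106*2) = (((34 - 33*48*21) - 1*1884) - 1532)*(4569 - 106*2) = (((34 - 33264) - 1884) - 1532)*(4569 - 212) = ((-33230 - 1884) - 1532)*4357 = (-35114 - 1532)*4357 = -36646*4357 = -159666622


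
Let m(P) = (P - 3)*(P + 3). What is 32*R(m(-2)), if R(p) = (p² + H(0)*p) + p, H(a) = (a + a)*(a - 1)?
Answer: 640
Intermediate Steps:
H(a) = 2*a*(-1 + a) (H(a) = (2*a)*(-1 + a) = 2*a*(-1 + a))
m(P) = (-3 + P)*(3 + P)
R(p) = p + p² (R(p) = (p² + (2*0*(-1 + 0))*p) + p = (p² + (2*0*(-1))*p) + p = (p² + 0*p) + p = (p² + 0) + p = p² + p = p + p²)
32*R(m(-2)) = 32*((-9 + (-2)²)*(1 + (-9 + (-2)²))) = 32*((-9 + 4)*(1 + (-9 + 4))) = 32*(-5*(1 - 5)) = 32*(-5*(-4)) = 32*20 = 640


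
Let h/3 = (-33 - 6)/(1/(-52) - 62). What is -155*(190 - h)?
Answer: -6268882/215 ≈ -29158.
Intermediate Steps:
h = 2028/1075 (h = 3*((-33 - 6)/(1/(-52) - 62)) = 3*(-39/(-1/52 - 62)) = 3*(-39/(-3225/52)) = 3*(-39*(-52/3225)) = 3*(676/1075) = 2028/1075 ≈ 1.8865)
-155*(190 - h) = -155*(190 - 1*2028/1075) = -155*(190 - 2028/1075) = -155*202222/1075 = -6268882/215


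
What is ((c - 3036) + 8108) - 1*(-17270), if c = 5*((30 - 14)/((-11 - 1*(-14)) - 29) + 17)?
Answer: 291511/13 ≈ 22424.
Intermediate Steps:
c = 1065/13 (c = 5*(16/((-11 + 14) - 29) + 17) = 5*(16/(3 - 29) + 17) = 5*(16/(-26) + 17) = 5*(16*(-1/26) + 17) = 5*(-8/13 + 17) = 5*(213/13) = 1065/13 ≈ 81.923)
((c - 3036) + 8108) - 1*(-17270) = ((1065/13 - 3036) + 8108) - 1*(-17270) = (-38403/13 + 8108) + 17270 = 67001/13 + 17270 = 291511/13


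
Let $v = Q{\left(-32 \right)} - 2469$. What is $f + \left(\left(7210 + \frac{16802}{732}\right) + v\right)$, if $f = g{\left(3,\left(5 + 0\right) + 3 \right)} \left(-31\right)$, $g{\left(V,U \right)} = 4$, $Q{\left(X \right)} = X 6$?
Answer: $\frac{1627951}{366} \approx 4448.0$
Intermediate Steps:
$Q{\left(X \right)} = 6 X$
$v = -2661$ ($v = 6 \left(-32\right) - 2469 = -192 - 2469 = -2661$)
$f = -124$ ($f = 4 \left(-31\right) = -124$)
$f + \left(\left(7210 + \frac{16802}{732}\right) + v\right) = -124 + \left(\left(7210 + \frac{16802}{732}\right) - 2661\right) = -124 + \left(\left(7210 + 16802 \cdot \frac{1}{732}\right) - 2661\right) = -124 + \left(\left(7210 + \frac{8401}{366}\right) - 2661\right) = -124 + \left(\frac{2647261}{366} - 2661\right) = -124 + \frac{1673335}{366} = \frac{1627951}{366}$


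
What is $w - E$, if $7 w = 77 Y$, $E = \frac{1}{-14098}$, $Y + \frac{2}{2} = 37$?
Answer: $\frac{5582809}{14098} \approx 396.0$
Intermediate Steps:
$Y = 36$ ($Y = -1 + 37 = 36$)
$E = - \frac{1}{14098} \approx -7.0932 \cdot 10^{-5}$
$w = 396$ ($w = \frac{77 \cdot 36}{7} = \frac{1}{7} \cdot 2772 = 396$)
$w - E = 396 - - \frac{1}{14098} = 396 + \frac{1}{14098} = \frac{5582809}{14098}$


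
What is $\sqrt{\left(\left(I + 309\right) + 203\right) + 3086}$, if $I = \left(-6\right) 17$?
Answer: $2 \sqrt{874} \approx 59.127$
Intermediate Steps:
$I = -102$
$\sqrt{\left(\left(I + 309\right) + 203\right) + 3086} = \sqrt{\left(\left(-102 + 309\right) + 203\right) + 3086} = \sqrt{\left(207 + 203\right) + 3086} = \sqrt{410 + 3086} = \sqrt{3496} = 2 \sqrt{874}$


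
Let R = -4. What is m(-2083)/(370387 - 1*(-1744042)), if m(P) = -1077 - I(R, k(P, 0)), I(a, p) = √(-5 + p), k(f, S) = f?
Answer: -1077/2114429 - 6*I*√58/2114429 ≈ -0.00050936 - 2.1611e-5*I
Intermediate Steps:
m(P) = -1077 - √(-5 + P)
m(-2083)/(370387 - 1*(-1744042)) = (-1077 - √(-5 - 2083))/(370387 - 1*(-1744042)) = (-1077 - √(-2088))/(370387 + 1744042) = (-1077 - 6*I*√58)/2114429 = (-1077 - 6*I*√58)*(1/2114429) = -1077/2114429 - 6*I*√58/2114429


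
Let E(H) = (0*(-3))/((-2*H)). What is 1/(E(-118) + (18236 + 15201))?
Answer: 1/33437 ≈ 2.9907e-5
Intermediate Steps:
E(H) = 0 (E(H) = 0*(-1/(2*H)) = 0)
1/(E(-118) + (18236 + 15201)) = 1/(0 + (18236 + 15201)) = 1/(0 + 33437) = 1/33437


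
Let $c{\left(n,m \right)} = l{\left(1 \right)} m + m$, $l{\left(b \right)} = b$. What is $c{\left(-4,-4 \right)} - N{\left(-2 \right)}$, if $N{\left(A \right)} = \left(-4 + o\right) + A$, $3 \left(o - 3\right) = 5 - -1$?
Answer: $-7$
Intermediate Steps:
$o = 5$ ($o = 3 + \frac{5 - -1}{3} = 3 + \frac{5 + 1}{3} = 3 + \frac{1}{3} \cdot 6 = 3 + 2 = 5$)
$c{\left(n,m \right)} = 2 m$ ($c{\left(n,m \right)} = 1 m + m = m + m = 2 m$)
$N{\left(A \right)} = 1 + A$ ($N{\left(A \right)} = \left(-4 + 5\right) + A = 1 + A$)
$c{\left(-4,-4 \right)} - N{\left(-2 \right)} = 2 \left(-4\right) - \left(1 - 2\right) = -8 - -1 = -8 + 1 = -7$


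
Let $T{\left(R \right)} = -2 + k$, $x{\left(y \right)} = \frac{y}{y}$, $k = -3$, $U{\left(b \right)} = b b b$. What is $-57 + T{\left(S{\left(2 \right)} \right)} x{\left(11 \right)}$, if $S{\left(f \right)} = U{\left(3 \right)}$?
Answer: $-62$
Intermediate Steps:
$U{\left(b \right)} = b^{3}$ ($U{\left(b \right)} = b^{2} b = b^{3}$)
$x{\left(y \right)} = 1$
$S{\left(f \right)} = 27$ ($S{\left(f \right)} = 3^{3} = 27$)
$T{\left(R \right)} = -5$ ($T{\left(R \right)} = -2 - 3 = -5$)
$-57 + T{\left(S{\left(2 \right)} \right)} x{\left(11 \right)} = -57 - 5 = -62$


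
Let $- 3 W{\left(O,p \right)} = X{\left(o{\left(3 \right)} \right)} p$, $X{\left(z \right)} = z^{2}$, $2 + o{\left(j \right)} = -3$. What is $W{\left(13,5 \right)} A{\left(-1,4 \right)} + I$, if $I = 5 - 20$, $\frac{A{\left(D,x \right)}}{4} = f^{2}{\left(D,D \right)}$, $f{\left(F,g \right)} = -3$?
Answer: $-1515$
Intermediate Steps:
$o{\left(j \right)} = -5$ ($o{\left(j \right)} = -2 - 3 = -5$)
$W{\left(O,p \right)} = - \frac{25 p}{3}$ ($W{\left(O,p \right)} = - \frac{\left(-5\right)^{2} p}{3} = - \frac{25 p}{3}$)
$A{\left(D,x \right)} = 36$ ($A{\left(D,x \right)} = 4 \left(-3\right)^{2} = 4 \cdot 9 = 36$)
$I = -15$ ($I = 5 - 20 = -15$)
$W{\left(13,5 \right)} A{\left(-1,4 \right)} + I = \left(- \frac{25}{3}\right) 5 \cdot 36 - 15 = \left(- \frac{125}{3}\right) 36 - 15 = -1500 - 15 = -1515$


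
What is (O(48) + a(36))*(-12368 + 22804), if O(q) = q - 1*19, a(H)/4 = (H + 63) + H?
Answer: 5938084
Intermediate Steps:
a(H) = 252 + 8*H (a(H) = 4*((H + 63) + H) = 4*((63 + H) + H) = 4*(63 + 2*H) = 252 + 8*H)
O(q) = -19 + q (O(q) = q - 19 = -19 + q)
(O(48) + a(36))*(-12368 + 22804) = ((-19 + 48) + (252 + 8*36))*(-12368 + 22804) = (29 + (252 + 288))*10436 = (29 + 540)*10436 = 569*10436 = 5938084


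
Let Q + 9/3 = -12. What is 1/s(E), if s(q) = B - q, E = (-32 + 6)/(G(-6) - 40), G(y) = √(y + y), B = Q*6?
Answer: -2810/254713 + I*√3/254713 ≈ -0.011032 + 6.8e-6*I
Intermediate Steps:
Q = -15 (Q = -3 - 12 = -15)
B = -90 (B = -15*6 = -90)
G(y) = √2*√y (G(y) = √(2*y) = √2*√y)
E = -26/(-40 + 2*I*√3) (E = (-32 + 6)/(√2*√(-6) - 40) = -26/(√2*(I*√6) - 40) = -26/(2*I*√3 - 40) = -26/(-40 + 2*I*√3) ≈ 0.64516 + 0.055873*I)
s(q) = -90 - q
1/s(E) = 1/(-90 - (20/31 + I*√3/31)) = 1/(-90 + (-20/31 - I*√3/31)) = 1/(-2810/31 - I*√3/31)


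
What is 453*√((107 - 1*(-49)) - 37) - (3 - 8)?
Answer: 5 + 453*√119 ≈ 4946.6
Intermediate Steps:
453*√((107 - 1*(-49)) - 37) - (3 - 8) = 453*√((107 + 49) - 37) - 1*(-5) = 453*√(156 - 37) + 5 = 453*√119 + 5 = 5 + 453*√119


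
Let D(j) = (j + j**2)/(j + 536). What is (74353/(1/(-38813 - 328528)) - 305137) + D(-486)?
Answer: -136566028979/5 ≈ -2.7313e+10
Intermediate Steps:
D(j) = (j + j**2)/(536 + j)
(74353/(1/(-38813 - 328528)) - 305137) + D(-486) = (74353/(1/(-38813 - 328528)) - 305137) - 486*(1 - 486)/(536 - 486) = (74353/(1/(-367341)) - 305137) - 486*(-485)/50 = (74353/(-1/367341) - 305137) - 486*1/50*(-485) = (74353*(-367341) - 305137) + 23571/5 = (-27312905373 - 305137) + 23571/5 = -27313210510 + 23571/5 = -136566028979/5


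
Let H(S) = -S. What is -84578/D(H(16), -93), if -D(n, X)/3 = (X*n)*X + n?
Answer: -42289/207600 ≈ -0.20370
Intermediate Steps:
D(n, X) = -3*n - 3*n*X**2 (D(n, X) = -3*((X*n)*X + n) = -3*(n*X**2 + n) = -3*(n + n*X**2) = -3*n - 3*n*X**2)
-84578/D(H(16), -93) = -84578*1/(48*(1 + (-93)**2)) = -84578*1/(48*(1 + 8649)) = -84578/((-3*(-16)*8650)) = -84578/415200 = -84578*1/415200 = -42289/207600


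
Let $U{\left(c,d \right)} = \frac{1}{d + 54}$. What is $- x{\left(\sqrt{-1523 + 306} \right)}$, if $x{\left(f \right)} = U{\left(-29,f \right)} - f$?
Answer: $\frac{6 \left(9 \sqrt{1217} + 203 i\right)}{\sqrt{1217} - 54 i} \approx -0.013066 + 34.894 i$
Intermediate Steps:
$U{\left(c,d \right)} = \frac{1}{54 + d}$
$x{\left(f \right)} = \frac{1}{54 + f} - f$
$- x{\left(\sqrt{-1523 + 306} \right)} = - \frac{1 - \sqrt{-1523 + 306} \left(54 + \sqrt{-1523 + 306}\right)}{54 + \sqrt{-1523 + 306}} = - \frac{1 - \sqrt{-1217} \left(54 + \sqrt{-1217}\right)}{54 + \sqrt{-1217}} = - \frac{1 - i \sqrt{1217} \left(54 + i \sqrt{1217}\right)}{54 + i \sqrt{1217}}$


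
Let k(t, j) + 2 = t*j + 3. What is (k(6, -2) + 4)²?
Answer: 49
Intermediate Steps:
k(t, j) = 1 + j*t (k(t, j) = -2 + (t*j + 3) = -2 + (j*t + 3) = -2 + (3 + j*t) = 1 + j*t)
(k(6, -2) + 4)² = ((1 - 2*6) + 4)² = ((1 - 12) + 4)² = (-11 + 4)² = (-7)² = 49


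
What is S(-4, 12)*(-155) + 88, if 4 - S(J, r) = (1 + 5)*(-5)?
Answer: -5182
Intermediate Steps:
S(J, r) = 34 (S(J, r) = 4 - (1 + 5)*(-5) = 4 - 6*(-5) = 4 - 1*(-30) = 4 + 30 = 34)
S(-4, 12)*(-155) + 88 = 34*(-155) + 88 = -5270 + 88 = -5182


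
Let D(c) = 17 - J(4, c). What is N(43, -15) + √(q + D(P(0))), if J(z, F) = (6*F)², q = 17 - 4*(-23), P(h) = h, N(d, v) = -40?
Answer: -40 + 3*√14 ≈ -28.775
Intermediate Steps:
q = 109 (q = 17 + 92 = 109)
J(z, F) = 36*F²
D(c) = 17 - 36*c²
N(43, -15) + √(q + D(P(0))) = -40 + √(109 + (17 - 36*0²)) = -40 + √(109 + (17 - 36*0)) = -40 + √(109 + (17 + 0)) = -40 + √(109 + 17) = -40 + √126 = -40 + 3*√14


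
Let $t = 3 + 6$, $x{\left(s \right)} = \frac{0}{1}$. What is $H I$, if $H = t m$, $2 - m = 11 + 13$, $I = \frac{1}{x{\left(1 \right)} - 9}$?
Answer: $22$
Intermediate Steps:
$x{\left(s \right)} = 0$ ($x{\left(s \right)} = 0 \cdot 1 = 0$)
$t = 9$
$I = - \frac{1}{9}$ ($I = \frac{1}{0 - 9} = \frac{1}{-9} = - \frac{1}{9} \approx -0.11111$)
$m = -22$ ($m = 2 - \left(11 + 13\right) = 2 - 24 = -22$)
$H = -198$ ($H = 9 \left(-22\right) = -198$)
$H I = \left(-198\right) \left(- \frac{1}{9}\right) = 22$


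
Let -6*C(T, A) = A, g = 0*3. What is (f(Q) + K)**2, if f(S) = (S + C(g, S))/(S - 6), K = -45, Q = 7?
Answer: 55225/36 ≈ 1534.0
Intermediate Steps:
g = 0
C(T, A) = -A/6
f(S) = 5*S/(6*(-6 + S)) (f(S) = (S - S/6)/(S - 6) = (5*S/6)/(-6 + S) = 5*S/(6*(-6 + S)))
(f(Q) + K)**2 = ((5/6)*7/(-6 + 7) - 45)**2 = ((5/6)*7/1 - 45)**2 = ((5/6)*7*1 - 45)**2 = (35/6 - 45)**2 = (-235/6)**2 = 55225/36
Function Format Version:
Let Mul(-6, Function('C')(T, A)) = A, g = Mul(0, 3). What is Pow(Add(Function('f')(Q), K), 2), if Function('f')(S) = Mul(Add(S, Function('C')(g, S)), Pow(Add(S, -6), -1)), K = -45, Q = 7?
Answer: Rational(55225, 36) ≈ 1534.0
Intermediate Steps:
g = 0
Function('C')(T, A) = Mul(Rational(-1, 6), A)
Function('f')(S) = Mul(Rational(5, 6), S, Pow(Add(-6, S), -1)) (Function('f')(S) = Mul(Add(S, Mul(Rational(-1, 6), S)), Pow(Add(S, -6), -1)) = Mul(Mul(Rational(5, 6), S), Pow(Add(-6, S), -1)) = Mul(Rational(5, 6), S, Pow(Add(-6, S), -1)))
Pow(Add(Function('f')(Q), K), 2) = Pow(Add(Mul(Rational(5, 6), 7, Pow(Add(-6, 7), -1)), -45), 2) = Pow(Add(Mul(Rational(5, 6), 7, Pow(1, -1)), -45), 2) = Pow(Add(Mul(Rational(5, 6), 7, 1), -45), 2) = Pow(Add(Rational(35, 6), -45), 2) = Pow(Rational(-235, 6), 2) = Rational(55225, 36)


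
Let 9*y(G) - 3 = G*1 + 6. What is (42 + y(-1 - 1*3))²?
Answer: 146689/81 ≈ 1811.0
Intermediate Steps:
y(G) = 1 + G/9 (y(G) = ⅓ + (G*1 + 6)/9 = ⅓ + (G + 6)/9 = ⅓ + (6 + G)/9 = ⅓ + (⅔ + G/9) = 1 + G/9)
(42 + y(-1 - 1*3))² = (42 + (1 + (-1 - 1*3)/9))² = (42 + (1 + (-1 - 3)/9))² = (42 + (1 + (⅑)*(-4)))² = (42 + (1 - 4/9))² = (42 + 5/9)² = (383/9)² = 146689/81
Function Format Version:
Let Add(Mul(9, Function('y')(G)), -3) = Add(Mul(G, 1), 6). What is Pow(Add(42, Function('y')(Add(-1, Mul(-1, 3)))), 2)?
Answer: Rational(146689, 81) ≈ 1811.0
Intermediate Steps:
Function('y')(G) = Add(1, Mul(Rational(1, 9), G)) (Function('y')(G) = Add(Rational(1, 3), Mul(Rational(1, 9), Add(Mul(G, 1), 6))) = Add(Rational(1, 3), Mul(Rational(1, 9), Add(G, 6))) = Add(Rational(1, 3), Mul(Rational(1, 9), Add(6, G))) = Add(Rational(1, 3), Add(Rational(2, 3), Mul(Rational(1, 9), G))) = Add(1, Mul(Rational(1, 9), G)))
Pow(Add(42, Function('y')(Add(-1, Mul(-1, 3)))), 2) = Pow(Add(42, Add(1, Mul(Rational(1, 9), Add(-1, Mul(-1, 3))))), 2) = Pow(Add(42, Add(1, Mul(Rational(1, 9), Add(-1, -3)))), 2) = Pow(Add(42, Add(1, Mul(Rational(1, 9), -4))), 2) = Pow(Add(42, Add(1, Rational(-4, 9))), 2) = Pow(Add(42, Rational(5, 9)), 2) = Pow(Rational(383, 9), 2) = Rational(146689, 81)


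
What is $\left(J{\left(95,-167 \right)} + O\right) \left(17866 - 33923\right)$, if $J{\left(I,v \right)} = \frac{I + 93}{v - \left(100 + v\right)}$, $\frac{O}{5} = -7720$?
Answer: $\frac{15495759679}{25} \approx 6.1983 \cdot 10^{8}$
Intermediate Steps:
$O = -38600$ ($O = 5 \left(-7720\right) = -38600$)
$J{\left(I,v \right)} = - \frac{93}{100} - \frac{I}{100}$ ($J{\left(I,v \right)} = \frac{93 + I}{-100} = \left(93 + I\right) \left(- \frac{1}{100}\right) = - \frac{93}{100} - \frac{I}{100}$)
$\left(J{\left(95,-167 \right)} + O\right) \left(17866 - 33923\right) = \left(\left(- \frac{93}{100} - \frac{19}{20}\right) - 38600\right) \left(17866 - 33923\right) = \left(\left(- \frac{93}{100} - \frac{19}{20}\right) - 38600\right) \left(-16057\right) = \left(- \frac{47}{25} - 38600\right) \left(-16057\right) = \left(- \frac{965047}{25}\right) \left(-16057\right) = \frac{15495759679}{25}$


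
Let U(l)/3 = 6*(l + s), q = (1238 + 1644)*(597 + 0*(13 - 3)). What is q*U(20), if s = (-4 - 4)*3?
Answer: -123879888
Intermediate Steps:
q = 1720554 (q = 2882*(597 + 0*10) = 2882*(597 + 0) = 2882*597 = 1720554)
s = -24 (s = -8*3 = -24)
U(l) = -432 + 18*l (U(l) = 3*(6*(l - 24)) = 3*(6*(-24 + l)) = 3*(-144 + 6*l) = -432 + 18*l)
q*U(20) = 1720554*(-432 + 18*20) = 1720554*(-432 + 360) = 1720554*(-72) = -123879888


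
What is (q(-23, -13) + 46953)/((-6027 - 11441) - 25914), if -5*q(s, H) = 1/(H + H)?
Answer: -55999/51740 ≈ -1.0823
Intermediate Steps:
q(s, H) = -1/(10*H) (q(s, H) = -1/(5*(H + H)) = -1/(2*H)/5 = -1/(10*H))
(q(-23, -13) + 46953)/((-6027 - 11441) - 25914) = (-⅒/(-13) + 46953)/((-6027 - 11441) - 25914) = (-⅒*(-1/13) + 46953)/(-17468 - 25914) = (1/130 + 46953)/(-43382) = (6103891/130)*(-1/43382) = -55999/51740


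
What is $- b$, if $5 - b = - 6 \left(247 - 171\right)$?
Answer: $-461$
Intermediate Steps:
$b = 461$ ($b = 5 - - 6 \left(247 - 171\right) = 5 - \left(-6\right) 76 = 5 - -456 = 5 + 456 = 461$)
$- b = \left(-1\right) 461 = -461$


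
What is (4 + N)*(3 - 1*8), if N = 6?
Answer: -50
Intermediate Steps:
(4 + N)*(3 - 1*8) = (4 + 6)*(3 - 1*8) = 10*(3 - 8) = 10*(-5) = -50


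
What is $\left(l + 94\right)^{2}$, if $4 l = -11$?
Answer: $\frac{133225}{16} \approx 8326.6$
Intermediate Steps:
$l = - \frac{11}{4}$ ($l = \frac{1}{4} \left(-11\right) = - \frac{11}{4} \approx -2.75$)
$\left(l + 94\right)^{2} = \left(- \frac{11}{4} + 94\right)^{2} = \left(\frac{365}{4}\right)^{2} = \frac{133225}{16}$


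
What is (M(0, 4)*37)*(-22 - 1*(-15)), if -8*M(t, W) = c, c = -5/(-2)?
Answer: 1295/16 ≈ 80.938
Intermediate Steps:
c = 5/2 (c = -5*(-½) = 5/2 ≈ 2.5000)
M(t, W) = -5/16 (M(t, W) = -⅛*5/2 = -5/16)
(M(0, 4)*37)*(-22 - 1*(-15)) = (-5/16*37)*(-22 - 1*(-15)) = -185*(-22 + 15)/16 = -185/16*(-7) = 1295/16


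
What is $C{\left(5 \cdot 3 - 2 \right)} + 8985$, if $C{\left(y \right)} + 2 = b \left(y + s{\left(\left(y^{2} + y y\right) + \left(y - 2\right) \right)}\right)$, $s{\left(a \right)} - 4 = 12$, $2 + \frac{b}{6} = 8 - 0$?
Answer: $10027$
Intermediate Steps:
$b = 36$ ($b = -12 + 6 \left(8 - 0\right) = -12 + 6 \left(8 + 0\right) = -12 + 6 \cdot 8 = -12 + 48 = 36$)
$s{\left(a \right)} = 16$ ($s{\left(a \right)} = 4 + 12 = 16$)
$C{\left(y \right)} = 574 + 36 y$ ($C{\left(y \right)} = -2 + 36 \left(y + 16\right) = -2 + 36 \left(16 + y\right) = -2 + \left(576 + 36 y\right) = 574 + 36 y$)
$C{\left(5 \cdot 3 - 2 \right)} + 8985 = \left(574 + 36 \left(5 \cdot 3 - 2\right)\right) + 8985 = \left(574 + 36 \left(15 - 2\right)\right) + 8985 = \left(574 + 36 \cdot 13\right) + 8985 = \left(574 + 468\right) + 8985 = 1042 + 8985 = 10027$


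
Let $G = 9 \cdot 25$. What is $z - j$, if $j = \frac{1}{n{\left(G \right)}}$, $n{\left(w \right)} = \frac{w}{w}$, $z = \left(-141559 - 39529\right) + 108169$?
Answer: $-72920$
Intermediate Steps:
$z = -72919$ ($z = \left(-141559 - 39529\right) + 108169 = -181088 + 108169 = -72919$)
$G = 225$
$n{\left(w \right)} = 1$
$j = 1$ ($j = 1^{-1} = 1$)
$z - j = -72919 - 1 = -72920$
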